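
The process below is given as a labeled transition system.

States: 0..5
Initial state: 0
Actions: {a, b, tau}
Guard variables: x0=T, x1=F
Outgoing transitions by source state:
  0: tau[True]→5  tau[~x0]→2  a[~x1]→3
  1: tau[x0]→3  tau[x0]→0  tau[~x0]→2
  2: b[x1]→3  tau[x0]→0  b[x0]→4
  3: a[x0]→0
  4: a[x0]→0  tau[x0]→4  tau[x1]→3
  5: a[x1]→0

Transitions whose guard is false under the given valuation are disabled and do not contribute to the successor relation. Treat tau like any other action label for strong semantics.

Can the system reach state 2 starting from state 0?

Answer: UNREACHABLE

Trace:
Guard filter leaves 9 enabled edge(s).
depth 0: {0}
depth 1: {3,5}  cumulative {0,3,5}
R = {0,3,5}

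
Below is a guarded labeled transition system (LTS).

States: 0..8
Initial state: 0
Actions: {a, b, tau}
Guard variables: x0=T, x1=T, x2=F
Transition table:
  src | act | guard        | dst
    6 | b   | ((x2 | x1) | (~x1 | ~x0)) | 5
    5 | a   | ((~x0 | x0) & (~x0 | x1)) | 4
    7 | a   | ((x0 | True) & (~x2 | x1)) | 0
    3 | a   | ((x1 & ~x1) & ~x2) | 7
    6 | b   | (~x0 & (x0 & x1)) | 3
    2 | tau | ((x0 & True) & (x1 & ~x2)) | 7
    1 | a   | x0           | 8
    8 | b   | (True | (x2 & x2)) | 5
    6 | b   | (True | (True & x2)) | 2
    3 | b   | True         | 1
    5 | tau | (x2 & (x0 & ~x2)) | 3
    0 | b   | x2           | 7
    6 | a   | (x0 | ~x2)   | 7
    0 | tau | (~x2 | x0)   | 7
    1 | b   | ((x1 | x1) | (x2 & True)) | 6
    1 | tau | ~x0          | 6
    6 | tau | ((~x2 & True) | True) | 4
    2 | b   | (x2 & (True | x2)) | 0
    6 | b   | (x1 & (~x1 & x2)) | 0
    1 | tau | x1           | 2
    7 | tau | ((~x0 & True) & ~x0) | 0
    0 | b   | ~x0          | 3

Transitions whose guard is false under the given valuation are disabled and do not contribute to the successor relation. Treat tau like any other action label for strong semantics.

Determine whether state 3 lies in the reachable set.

Answer: UNREACHABLE

Trace:
After dropping false guards: 13 live edges.
L0 = {0}
L1 = {7}  cumulative {0,7}
Reachable = {0,7}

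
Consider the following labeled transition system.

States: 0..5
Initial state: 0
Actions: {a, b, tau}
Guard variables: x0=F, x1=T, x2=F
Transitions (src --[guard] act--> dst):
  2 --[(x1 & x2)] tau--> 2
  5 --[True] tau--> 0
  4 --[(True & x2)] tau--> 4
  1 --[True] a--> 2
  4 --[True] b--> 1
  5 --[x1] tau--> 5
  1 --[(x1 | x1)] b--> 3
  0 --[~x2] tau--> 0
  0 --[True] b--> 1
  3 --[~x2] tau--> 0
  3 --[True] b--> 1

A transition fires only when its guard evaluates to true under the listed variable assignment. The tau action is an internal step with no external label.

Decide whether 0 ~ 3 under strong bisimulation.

Answer: BISIMILAR

Trace:
Refine partition for ~:
  P[0] = {{0,1,2,3,4,5}}
  P[1] = {{0,3},{1},{2},{4},{5}}
stable after 2 split(s): 5 block(s)
[0]={0,3}  [3]={0,3}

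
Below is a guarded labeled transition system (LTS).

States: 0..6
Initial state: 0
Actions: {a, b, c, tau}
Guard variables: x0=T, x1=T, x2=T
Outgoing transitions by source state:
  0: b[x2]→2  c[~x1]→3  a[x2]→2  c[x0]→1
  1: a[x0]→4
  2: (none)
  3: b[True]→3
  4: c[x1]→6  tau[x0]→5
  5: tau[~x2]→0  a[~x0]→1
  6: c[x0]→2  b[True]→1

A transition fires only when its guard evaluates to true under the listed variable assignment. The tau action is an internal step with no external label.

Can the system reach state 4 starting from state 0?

After dropping false guards: 9 live edges.
Layer 0: {0}
Layer 1: {1,2}  total {0,1,2}
Layer 2: {4}  total {0,1,2,4}
Layer 3: {5,6}  total {0,1,2,4,5,6}
Reachable = {0,1,2,4,5,6}
Path to 4: c·a

Answer: REACHABLE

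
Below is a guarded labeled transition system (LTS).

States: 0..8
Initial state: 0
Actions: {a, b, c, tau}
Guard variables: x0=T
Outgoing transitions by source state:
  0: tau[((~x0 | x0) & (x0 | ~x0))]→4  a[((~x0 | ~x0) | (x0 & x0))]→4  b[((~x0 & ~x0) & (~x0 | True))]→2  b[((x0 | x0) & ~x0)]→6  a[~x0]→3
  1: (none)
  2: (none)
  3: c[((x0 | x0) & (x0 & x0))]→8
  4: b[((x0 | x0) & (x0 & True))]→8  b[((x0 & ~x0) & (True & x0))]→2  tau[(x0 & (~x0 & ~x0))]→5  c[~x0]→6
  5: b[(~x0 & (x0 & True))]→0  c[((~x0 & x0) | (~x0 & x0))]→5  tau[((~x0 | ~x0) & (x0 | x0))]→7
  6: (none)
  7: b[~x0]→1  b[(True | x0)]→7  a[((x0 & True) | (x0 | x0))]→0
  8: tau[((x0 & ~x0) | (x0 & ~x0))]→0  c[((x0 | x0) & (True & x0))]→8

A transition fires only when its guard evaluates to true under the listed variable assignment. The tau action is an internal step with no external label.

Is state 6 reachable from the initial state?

Answer: UNREACHABLE

Working:
Guard filter leaves 7 enabled edge(s).
L0 = {0}
L1 = {4}  now seen {0,4}
L2 = {8}  now seen {0,4,8}
Reachable = {0,4,8}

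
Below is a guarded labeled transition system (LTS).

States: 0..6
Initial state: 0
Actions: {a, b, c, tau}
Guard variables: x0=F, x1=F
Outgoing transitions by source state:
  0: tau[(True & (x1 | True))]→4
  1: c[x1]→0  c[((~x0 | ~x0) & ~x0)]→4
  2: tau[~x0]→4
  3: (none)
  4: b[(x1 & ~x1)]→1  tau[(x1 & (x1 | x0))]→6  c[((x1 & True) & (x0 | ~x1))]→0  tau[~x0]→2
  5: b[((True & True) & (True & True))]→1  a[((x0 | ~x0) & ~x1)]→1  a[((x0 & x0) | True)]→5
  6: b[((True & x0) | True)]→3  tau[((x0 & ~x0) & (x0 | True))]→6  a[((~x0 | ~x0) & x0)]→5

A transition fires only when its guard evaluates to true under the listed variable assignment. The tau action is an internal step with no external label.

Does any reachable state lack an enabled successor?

Reach set: {0,2,4}
  0: tau→4  [1 exit(s)]
  2: tau→4  [1 exit(s)]
  4: tau→2  [1 exit(s)]

Answer: DEADLOCK-FREE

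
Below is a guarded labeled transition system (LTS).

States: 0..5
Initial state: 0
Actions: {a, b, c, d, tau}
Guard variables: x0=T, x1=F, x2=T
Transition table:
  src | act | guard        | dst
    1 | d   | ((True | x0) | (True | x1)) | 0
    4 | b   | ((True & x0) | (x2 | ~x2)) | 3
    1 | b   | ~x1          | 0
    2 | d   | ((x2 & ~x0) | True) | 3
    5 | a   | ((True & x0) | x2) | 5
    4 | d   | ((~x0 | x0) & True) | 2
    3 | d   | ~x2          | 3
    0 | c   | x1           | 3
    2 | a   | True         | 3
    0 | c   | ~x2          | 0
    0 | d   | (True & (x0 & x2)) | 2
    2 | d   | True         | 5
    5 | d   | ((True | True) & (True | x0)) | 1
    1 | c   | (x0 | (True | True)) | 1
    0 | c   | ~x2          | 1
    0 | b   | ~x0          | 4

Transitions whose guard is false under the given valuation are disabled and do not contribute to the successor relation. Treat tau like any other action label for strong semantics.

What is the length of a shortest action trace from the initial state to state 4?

Answer: UNREACHABLE

Trace:
Layered search for 4:
  Layer 0: {0}
  Layer 1: {2}
  Layer 2: {3,5}
  Layer 3: {1}
4 never appears.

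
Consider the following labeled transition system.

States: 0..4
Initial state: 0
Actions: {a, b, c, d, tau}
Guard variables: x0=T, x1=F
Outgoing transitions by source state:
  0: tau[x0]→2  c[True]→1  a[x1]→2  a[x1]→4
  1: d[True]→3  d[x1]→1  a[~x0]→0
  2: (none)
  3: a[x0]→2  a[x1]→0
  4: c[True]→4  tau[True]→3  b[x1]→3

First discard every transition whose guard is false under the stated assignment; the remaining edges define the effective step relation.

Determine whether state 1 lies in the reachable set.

Guard filter leaves 6 enabled edge(s).
Layer 0: {0}
Layer 1: {1,2}  now seen {0,1,2}
Layer 2: {3}  now seen {0,1,2,3}
Reachable = {0,1,2,3}
witness 1: c

Answer: REACHABLE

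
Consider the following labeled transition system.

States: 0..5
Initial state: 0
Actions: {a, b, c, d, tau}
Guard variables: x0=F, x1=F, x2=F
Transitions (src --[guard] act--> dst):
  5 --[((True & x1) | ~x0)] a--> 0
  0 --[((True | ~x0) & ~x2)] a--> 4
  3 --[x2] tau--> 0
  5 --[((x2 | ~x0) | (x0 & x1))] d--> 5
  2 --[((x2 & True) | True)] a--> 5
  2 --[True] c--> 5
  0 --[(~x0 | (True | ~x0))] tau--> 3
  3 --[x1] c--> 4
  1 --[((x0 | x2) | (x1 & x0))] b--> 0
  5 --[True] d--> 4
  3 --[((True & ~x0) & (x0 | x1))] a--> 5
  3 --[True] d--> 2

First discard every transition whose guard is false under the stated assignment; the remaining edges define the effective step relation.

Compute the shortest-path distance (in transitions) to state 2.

Answer: 2

Trace:
BFS to 2:
  L0 = {0}
  L1 = {3,4}
  L2 = {2}
first hit 2 at d=2 via tau·d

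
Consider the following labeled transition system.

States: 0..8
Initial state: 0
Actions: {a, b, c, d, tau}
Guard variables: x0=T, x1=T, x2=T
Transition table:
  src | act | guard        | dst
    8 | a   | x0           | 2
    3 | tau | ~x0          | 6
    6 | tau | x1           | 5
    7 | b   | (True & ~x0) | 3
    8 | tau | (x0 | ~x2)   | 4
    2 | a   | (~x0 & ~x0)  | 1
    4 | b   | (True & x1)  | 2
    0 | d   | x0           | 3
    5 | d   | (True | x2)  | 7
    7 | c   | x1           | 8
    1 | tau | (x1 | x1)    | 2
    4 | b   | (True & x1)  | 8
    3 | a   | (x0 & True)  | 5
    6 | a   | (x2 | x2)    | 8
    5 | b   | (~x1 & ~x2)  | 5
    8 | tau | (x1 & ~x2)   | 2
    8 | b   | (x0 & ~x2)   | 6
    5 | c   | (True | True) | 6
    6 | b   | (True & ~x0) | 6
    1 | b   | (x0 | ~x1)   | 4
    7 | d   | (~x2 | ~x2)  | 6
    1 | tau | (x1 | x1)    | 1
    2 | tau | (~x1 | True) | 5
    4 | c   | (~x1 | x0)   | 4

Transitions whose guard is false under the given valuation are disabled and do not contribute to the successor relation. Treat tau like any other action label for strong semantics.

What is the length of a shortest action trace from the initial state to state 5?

Answer: 2

Trace:
Layered search for 5:
  depth 0: {0}
  depth 1: {3}
  depth 2: {5}
5 enters at depth 2; path d·a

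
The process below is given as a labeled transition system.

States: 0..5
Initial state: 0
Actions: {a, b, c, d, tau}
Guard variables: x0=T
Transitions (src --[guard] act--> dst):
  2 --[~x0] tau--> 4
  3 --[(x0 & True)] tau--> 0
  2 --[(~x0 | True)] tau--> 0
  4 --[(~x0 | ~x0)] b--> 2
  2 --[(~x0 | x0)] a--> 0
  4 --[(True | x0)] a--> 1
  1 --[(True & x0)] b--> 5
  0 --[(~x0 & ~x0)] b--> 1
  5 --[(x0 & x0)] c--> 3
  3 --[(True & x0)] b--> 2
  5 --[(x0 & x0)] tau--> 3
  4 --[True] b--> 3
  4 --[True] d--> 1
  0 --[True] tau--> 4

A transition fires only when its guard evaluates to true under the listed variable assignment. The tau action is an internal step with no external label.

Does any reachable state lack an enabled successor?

Answer: DEADLOCK-FREE

Trace:
Reachable = {0,1,2,3,4,5}
  0: tau→4  [deg 1]
  1: b→5  [deg 1]
  2: a→0  tau→0  [deg 2]
  3: b→2  tau→0  [deg 2]
  4: a→1  b→3  d→1  [deg 3]
  5: c→3  tau→3  [deg 2]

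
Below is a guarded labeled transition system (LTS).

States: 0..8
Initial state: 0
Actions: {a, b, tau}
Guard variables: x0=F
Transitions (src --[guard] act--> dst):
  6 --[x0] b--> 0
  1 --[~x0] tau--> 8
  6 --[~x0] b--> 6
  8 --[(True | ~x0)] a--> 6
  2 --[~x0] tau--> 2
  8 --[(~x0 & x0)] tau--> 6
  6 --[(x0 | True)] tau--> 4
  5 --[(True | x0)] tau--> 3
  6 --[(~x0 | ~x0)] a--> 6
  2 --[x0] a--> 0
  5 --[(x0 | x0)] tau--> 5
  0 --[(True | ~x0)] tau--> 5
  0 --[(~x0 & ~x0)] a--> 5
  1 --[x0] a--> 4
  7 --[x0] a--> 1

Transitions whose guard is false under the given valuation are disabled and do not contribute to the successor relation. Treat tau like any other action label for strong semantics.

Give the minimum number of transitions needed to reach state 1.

BFS to 1:
  L0 = {0}
  L1 = {5}
  L2 = {3}
1 never appears.

Answer: UNREACHABLE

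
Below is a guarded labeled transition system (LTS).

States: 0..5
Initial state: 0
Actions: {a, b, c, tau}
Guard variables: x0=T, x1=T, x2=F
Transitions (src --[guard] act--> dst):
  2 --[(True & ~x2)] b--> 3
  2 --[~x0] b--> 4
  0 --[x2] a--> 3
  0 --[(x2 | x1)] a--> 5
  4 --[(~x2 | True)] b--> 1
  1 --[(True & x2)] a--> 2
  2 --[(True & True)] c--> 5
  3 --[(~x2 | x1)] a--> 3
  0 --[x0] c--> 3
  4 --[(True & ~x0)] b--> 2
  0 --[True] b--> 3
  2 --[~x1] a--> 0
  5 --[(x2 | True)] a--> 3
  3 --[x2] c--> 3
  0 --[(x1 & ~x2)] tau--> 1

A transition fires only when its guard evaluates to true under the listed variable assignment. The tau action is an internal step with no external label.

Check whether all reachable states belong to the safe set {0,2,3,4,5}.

Answer: INVARIANT VIOLATED at state 1

Trace:
Safe = {0,2,3,4,5}
Reach set: {0,1,3,5}
  0: ✓
  1: ✗ unsafe
  3: ✓
  5: ✓
witness against invariant: tau → 1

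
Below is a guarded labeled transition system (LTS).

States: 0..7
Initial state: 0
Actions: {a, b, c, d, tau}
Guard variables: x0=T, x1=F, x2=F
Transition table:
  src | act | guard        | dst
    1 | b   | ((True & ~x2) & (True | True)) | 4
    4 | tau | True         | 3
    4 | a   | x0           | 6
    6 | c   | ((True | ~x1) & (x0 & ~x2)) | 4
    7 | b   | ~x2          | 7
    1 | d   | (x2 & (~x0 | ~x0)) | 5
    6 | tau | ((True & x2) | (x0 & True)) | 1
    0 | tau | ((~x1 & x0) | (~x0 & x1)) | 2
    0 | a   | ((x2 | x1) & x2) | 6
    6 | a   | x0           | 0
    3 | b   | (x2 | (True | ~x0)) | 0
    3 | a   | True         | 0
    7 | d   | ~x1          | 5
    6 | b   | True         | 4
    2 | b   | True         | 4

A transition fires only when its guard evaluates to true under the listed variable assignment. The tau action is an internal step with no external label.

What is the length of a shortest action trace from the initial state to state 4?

Answer: 2

Analysis:
BFS to 4:
  L0 = {0}
  L1 = {2}
  L2 = {4}
depth(4)=2, e.g. tau·b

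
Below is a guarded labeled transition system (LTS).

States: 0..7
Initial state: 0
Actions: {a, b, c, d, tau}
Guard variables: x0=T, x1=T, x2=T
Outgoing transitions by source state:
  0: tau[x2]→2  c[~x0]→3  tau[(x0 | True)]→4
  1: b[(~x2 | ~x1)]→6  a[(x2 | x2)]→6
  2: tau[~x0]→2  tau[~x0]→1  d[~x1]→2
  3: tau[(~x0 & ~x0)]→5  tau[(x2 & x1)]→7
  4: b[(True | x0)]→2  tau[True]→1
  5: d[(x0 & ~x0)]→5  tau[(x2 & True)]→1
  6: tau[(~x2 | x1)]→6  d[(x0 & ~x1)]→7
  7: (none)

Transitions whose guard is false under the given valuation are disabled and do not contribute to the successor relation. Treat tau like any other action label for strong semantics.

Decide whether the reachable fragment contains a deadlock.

Answer: DEADLOCK at state 2

Trace:
R = {0,1,2,4,6}
  0: tau→2  tau→4  [2 exit(s)]
  1: a→6  [1 exit(s)]
  2: ∅  [deadlock]
  4: b→2  tau→1  [2 exit(s)]
  6: tau→6  [1 exit(s)]
witness 2: tau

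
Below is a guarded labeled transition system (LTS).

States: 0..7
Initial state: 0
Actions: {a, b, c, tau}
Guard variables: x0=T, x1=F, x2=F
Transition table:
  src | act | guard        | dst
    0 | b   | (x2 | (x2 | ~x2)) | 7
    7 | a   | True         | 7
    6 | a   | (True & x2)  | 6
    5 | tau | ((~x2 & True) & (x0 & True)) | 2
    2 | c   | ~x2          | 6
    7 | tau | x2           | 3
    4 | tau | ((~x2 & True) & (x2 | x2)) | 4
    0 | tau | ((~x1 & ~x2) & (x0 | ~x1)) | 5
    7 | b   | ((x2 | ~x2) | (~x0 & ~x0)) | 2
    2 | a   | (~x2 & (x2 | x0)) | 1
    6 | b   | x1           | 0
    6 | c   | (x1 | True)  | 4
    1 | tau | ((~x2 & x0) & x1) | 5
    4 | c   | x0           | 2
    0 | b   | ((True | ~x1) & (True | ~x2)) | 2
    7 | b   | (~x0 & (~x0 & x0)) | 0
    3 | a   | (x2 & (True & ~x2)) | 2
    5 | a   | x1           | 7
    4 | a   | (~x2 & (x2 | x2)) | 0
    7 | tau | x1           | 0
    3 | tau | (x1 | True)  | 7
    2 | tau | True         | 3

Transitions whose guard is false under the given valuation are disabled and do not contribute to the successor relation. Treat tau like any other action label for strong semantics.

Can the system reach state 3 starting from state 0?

12 transition(s) survive guard evaluation.
Layer 0: {0}
Layer 1: {2,5,7}  now seen {0,2,5,7}
Layer 2: {1,3,6}  now seen {0,1,2,3,5,6,7}
Layer 3: {4}  now seen {0,1,2,3,4,5,6,7}
R = {0,1,2,3,4,5,6,7}
witness 3: b·tau

Answer: REACHABLE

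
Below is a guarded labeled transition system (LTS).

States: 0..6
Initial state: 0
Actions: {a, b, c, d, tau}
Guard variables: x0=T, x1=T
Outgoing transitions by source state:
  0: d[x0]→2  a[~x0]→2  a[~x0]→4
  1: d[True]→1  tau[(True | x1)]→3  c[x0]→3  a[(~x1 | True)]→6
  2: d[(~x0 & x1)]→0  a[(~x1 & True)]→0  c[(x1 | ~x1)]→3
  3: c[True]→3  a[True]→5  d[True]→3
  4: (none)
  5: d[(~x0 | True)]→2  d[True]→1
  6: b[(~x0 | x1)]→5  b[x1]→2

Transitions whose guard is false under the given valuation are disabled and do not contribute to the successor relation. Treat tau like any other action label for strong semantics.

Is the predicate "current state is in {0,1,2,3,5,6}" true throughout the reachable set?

Answer: INVARIANT HOLDS

Working:
Allowed set {0,1,2,3,5,6}
Reachable = {0,1,2,3,5,6}
  0: safe
  1: safe
  2: safe
  3: safe
  5: safe
  6: safe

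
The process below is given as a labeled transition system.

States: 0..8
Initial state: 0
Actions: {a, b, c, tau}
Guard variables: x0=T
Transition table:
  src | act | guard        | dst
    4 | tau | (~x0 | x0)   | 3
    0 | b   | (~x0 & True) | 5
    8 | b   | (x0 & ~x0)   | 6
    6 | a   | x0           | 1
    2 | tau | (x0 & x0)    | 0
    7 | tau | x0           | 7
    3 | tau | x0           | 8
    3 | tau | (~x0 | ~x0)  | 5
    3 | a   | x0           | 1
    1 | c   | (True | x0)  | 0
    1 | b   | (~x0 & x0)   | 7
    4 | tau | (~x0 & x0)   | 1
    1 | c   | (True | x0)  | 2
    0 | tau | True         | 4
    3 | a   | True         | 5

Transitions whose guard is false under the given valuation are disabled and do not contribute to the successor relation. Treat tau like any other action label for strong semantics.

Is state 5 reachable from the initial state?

After dropping false guards: 10 live edges.
L0 = {0}
L1 = {4}  cumulative {0,4}
L2 = {3}  cumulative {0,3,4}
L3 = {1,5,8}  cumulative {0,1,3,4,5,8}
L4 = {2}  cumulative {0,1,2,3,4,5,8}
R = {0,1,2,3,4,5,8}
trace reaching 5: tau·tau·a

Answer: REACHABLE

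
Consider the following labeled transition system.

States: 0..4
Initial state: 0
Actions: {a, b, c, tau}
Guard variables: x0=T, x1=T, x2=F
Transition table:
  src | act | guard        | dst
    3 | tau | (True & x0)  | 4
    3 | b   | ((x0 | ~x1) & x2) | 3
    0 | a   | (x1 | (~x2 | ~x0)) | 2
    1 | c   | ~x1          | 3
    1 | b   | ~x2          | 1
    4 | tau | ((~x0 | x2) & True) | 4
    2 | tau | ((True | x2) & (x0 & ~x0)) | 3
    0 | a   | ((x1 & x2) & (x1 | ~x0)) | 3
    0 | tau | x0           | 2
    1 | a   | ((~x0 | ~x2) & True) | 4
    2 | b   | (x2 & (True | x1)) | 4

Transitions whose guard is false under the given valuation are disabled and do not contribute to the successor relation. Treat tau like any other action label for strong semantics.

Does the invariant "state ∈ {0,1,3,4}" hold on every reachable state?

Answer: INVARIANT VIOLATED at state 2

Working:
Inv-set: {0,1,3,4}
Reachable = {0,2}
  0: ✓
  2: ✗ unsafe
counterexample path to 2: a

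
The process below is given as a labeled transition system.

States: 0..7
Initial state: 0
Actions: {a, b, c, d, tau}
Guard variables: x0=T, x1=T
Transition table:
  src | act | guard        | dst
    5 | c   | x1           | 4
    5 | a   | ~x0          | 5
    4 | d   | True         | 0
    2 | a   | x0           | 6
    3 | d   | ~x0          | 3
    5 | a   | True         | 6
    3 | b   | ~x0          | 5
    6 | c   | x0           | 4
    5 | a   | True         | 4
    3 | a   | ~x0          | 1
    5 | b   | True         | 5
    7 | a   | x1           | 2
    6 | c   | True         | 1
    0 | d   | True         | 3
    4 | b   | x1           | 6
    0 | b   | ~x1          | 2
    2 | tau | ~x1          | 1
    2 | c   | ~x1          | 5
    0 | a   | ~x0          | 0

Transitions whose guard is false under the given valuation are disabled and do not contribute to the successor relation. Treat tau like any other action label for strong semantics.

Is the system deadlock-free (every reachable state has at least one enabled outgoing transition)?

Reachable = {0,3}
  0: d→3  [1 exit(s)]
  3: ∅  [deadlock]
Path to 3: d

Answer: DEADLOCK at state 3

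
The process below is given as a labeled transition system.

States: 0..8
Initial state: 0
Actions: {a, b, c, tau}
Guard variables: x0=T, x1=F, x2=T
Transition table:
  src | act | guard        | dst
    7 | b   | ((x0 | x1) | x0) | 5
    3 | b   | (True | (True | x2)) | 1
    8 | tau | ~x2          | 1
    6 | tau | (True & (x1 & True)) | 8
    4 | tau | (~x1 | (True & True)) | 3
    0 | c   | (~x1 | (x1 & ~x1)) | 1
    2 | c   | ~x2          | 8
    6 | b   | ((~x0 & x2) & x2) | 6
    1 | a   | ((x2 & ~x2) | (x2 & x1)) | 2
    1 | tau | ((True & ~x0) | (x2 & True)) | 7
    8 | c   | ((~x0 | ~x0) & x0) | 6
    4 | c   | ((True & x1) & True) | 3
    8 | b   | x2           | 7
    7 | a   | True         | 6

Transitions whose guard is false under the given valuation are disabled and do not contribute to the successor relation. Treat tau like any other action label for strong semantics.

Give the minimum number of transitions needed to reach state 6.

Layered search for 6:
  Layer 0: {0}
  Layer 1: {1}
  Layer 2: {7}
  Layer 3: {5,6}
6 enters at depth 3; path c·tau·a

Answer: 3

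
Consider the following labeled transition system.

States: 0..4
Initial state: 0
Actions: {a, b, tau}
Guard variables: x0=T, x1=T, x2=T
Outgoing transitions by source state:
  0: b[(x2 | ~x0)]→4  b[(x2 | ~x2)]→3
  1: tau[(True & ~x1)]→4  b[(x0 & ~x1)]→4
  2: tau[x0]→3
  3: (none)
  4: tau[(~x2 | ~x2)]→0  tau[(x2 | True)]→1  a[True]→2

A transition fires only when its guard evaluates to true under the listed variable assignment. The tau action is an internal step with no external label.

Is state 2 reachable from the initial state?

Answer: REACHABLE

Working:
5 transition(s) survive guard evaluation.
Layer 0: {0}
Layer 1: {3,4}  cumulative {0,3,4}
Layer 2: {1,2}  cumulative {0,1,2,3,4}
Reachable = {0,1,2,3,4}
trace reaching 2: b·a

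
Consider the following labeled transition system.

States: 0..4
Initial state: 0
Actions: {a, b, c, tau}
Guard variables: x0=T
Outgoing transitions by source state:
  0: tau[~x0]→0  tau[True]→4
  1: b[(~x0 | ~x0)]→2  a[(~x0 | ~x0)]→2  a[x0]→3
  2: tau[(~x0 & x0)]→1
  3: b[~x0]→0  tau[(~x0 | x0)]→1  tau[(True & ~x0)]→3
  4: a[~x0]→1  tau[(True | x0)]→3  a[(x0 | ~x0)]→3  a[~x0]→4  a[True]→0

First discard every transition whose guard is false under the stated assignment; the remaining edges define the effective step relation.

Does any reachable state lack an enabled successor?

R = {0,1,3,4}
  0: tau→4  [1 exit(s)]
  1: a→3  [1 exit(s)]
  3: tau→1  [1 exit(s)]
  4: a→0  a→3  tau→3  [3 exit(s)]

Answer: DEADLOCK-FREE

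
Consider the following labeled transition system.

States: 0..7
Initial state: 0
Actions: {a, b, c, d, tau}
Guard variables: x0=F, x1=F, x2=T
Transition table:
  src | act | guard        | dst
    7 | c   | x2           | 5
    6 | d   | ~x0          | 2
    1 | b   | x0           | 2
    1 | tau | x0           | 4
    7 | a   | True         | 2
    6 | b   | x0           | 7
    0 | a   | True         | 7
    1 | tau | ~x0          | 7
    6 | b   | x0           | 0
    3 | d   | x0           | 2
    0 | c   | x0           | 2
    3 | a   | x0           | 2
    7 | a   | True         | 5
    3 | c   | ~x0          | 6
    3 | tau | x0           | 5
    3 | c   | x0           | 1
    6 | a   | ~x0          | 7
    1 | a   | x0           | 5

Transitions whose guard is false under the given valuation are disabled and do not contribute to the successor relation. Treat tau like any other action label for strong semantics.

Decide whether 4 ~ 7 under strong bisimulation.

Answer: NOT BISIMILAR

Working:
Compute ~ classes (split until stable):
  π0 = {{0,1,2,3,4,5,6,7}}
  π1 = {{0},{1},{2,4,5},{3},{6},{7}}
6 equivalence class(es) (converged in 2)
class of 4: {2,4,5}; class of 7: {7}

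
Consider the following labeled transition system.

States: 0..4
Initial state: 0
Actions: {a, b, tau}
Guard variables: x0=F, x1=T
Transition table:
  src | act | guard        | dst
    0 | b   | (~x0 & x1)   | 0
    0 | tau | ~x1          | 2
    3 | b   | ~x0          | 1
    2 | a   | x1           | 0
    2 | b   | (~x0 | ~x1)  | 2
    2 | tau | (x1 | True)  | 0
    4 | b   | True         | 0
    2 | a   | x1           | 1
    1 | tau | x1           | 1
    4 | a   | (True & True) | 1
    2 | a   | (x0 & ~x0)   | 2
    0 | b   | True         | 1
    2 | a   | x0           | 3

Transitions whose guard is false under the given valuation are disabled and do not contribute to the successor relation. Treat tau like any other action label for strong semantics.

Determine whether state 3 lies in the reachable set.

After dropping false guards: 10 live edges.
depth 0: {0}
depth 1: {1}  total {0,1}
Reach set: {0,1}

Answer: UNREACHABLE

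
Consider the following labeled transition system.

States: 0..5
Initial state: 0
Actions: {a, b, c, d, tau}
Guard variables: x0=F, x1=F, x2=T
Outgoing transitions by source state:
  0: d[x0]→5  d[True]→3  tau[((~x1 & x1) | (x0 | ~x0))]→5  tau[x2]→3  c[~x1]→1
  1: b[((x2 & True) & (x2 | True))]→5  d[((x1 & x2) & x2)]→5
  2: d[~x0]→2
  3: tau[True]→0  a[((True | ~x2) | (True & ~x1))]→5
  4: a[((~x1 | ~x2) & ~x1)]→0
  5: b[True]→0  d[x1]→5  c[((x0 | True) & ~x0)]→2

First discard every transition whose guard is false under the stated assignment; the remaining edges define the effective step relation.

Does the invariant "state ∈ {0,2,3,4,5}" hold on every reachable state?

Safe = {0,2,3,4,5}
Reach set: {0,1,2,3,5}
  0: safe
  1: VIOLATES
  2: safe
  3: safe
  5: safe
reach 1 via c — violates

Answer: INVARIANT VIOLATED at state 1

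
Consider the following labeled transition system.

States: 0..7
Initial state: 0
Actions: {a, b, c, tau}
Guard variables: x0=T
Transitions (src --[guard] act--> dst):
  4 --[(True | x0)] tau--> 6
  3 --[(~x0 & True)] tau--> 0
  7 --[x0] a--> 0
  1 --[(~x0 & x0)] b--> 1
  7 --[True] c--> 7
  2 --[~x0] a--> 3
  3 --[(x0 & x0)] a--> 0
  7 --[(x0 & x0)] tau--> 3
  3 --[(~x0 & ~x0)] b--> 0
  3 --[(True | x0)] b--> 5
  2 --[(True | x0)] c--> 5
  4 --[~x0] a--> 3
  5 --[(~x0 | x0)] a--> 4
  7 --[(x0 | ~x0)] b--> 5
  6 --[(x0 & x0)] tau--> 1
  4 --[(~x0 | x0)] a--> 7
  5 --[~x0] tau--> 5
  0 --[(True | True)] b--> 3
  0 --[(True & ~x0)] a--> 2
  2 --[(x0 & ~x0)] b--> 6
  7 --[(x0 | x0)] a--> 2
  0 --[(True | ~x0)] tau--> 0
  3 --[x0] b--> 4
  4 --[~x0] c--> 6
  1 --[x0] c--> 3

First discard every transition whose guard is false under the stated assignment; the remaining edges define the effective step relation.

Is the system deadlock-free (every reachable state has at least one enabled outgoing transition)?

Reach set: {0,1,2,3,4,5,6,7}
  0: b→3  tau→0  [2 exit(s)]
  1: c→3  [1 exit(s)]
  2: c→5  [1 exit(s)]
  3: a→0  b→4  b→5  [3 exit(s)]
  4: a→7  tau→6  [2 exit(s)]
  5: a→4  [1 exit(s)]
  6: tau→1  [1 exit(s)]
  7: a→0  a→2  b→5  c→7  tau→3  [5 exit(s)]

Answer: DEADLOCK-FREE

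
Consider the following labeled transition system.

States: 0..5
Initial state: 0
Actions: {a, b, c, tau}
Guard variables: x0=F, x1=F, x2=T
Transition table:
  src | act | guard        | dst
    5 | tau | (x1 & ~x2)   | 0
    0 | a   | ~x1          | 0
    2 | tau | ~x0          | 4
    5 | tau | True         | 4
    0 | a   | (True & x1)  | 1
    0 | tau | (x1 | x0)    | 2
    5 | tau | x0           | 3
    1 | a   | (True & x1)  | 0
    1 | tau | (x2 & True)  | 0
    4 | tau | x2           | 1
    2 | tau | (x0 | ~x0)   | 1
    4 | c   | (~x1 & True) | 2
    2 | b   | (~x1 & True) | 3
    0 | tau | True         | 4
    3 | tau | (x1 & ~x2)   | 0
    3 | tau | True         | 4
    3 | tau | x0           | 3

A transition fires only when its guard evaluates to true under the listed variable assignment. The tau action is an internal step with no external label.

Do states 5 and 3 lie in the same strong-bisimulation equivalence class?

Answer: BISIMILAR

Trace:
Bisimulation quotient by refinement:
  round 0: {{0,1,2,3,4,5}}
  round 1: {{0},{1,3,5},{2},{4}}
  round 2: {{0},{1},{2},{3,5},{4}}
Fixed point at round 3; 5 class(es).
5∈{3,5}, 3∈{3,5}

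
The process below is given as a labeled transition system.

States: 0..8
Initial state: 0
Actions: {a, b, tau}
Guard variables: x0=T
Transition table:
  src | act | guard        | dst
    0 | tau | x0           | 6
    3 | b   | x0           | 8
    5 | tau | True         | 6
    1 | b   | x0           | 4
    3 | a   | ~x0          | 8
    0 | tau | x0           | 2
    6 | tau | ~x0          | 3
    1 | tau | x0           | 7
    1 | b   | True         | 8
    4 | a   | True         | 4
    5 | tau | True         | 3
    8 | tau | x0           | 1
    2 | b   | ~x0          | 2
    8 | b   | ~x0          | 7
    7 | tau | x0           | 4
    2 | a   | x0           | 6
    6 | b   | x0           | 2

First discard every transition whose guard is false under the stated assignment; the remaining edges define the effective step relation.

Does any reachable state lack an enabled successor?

Reachable = {0,2,6}
  0: tau→2  tau→6  [2 exit(s)]
  2: a→6  [1 exit(s)]
  6: b→2  [1 exit(s)]

Answer: DEADLOCK-FREE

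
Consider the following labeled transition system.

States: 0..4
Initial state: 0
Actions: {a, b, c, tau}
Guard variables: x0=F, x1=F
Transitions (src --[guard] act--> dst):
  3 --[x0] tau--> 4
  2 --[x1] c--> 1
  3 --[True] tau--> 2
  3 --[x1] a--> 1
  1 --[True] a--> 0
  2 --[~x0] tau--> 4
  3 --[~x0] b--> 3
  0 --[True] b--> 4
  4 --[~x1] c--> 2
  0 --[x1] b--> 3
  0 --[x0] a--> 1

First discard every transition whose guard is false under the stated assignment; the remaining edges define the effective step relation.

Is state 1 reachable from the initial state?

Guard filter leaves 6 enabled edge(s).
Layer 0: {0}
Layer 1: {4}  cumulative {0,4}
Layer 2: {2}  cumulative {0,2,4}
R = {0,2,4}

Answer: UNREACHABLE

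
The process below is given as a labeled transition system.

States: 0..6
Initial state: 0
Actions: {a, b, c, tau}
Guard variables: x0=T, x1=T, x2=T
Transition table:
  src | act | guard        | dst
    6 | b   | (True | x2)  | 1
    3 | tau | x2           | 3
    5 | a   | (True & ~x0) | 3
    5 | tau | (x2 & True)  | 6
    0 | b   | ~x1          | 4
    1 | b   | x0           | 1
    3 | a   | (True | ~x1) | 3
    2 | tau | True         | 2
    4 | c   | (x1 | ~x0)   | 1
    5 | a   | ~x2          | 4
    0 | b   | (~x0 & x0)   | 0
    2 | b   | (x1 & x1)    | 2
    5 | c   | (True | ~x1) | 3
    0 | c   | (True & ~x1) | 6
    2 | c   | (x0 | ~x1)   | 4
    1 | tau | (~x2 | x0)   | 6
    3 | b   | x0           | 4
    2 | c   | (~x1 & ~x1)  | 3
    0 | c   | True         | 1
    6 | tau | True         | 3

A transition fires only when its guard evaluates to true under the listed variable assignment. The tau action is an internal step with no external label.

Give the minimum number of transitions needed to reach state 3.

BFS to 3:
  L0 = {0}
  L1 = {1}
  L2 = {6}
  L3 = {3}
first hit 3 at d=3 via c·tau·tau

Answer: 3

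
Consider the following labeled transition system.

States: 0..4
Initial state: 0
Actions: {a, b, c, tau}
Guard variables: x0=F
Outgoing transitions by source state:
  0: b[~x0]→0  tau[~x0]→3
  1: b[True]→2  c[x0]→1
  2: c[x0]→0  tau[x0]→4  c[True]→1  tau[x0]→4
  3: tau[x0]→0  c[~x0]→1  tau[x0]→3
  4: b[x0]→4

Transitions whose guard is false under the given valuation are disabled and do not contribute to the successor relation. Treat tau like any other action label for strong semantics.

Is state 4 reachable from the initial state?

Answer: UNREACHABLE

Analysis:
After dropping false guards: 5 live edges.
depth 0: {0}
depth 1: {3}  now seen {0,3}
depth 2: {1}  now seen {0,1,3}
depth 3: {2}  now seen {0,1,2,3}
Reachable = {0,1,2,3}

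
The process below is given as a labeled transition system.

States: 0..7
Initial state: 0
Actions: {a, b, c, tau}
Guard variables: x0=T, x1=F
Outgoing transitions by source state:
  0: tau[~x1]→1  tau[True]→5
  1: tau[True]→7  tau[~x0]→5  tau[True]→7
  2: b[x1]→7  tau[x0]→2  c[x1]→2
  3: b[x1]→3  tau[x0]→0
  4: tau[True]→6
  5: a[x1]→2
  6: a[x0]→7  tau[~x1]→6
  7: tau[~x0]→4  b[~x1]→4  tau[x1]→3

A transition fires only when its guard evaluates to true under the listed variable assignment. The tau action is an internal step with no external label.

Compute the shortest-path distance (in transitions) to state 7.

BFS to 7:
  L0 = {0}
  L1 = {1,5}
  L2 = {7}
7 enters at depth 2; path tau·tau

Answer: 2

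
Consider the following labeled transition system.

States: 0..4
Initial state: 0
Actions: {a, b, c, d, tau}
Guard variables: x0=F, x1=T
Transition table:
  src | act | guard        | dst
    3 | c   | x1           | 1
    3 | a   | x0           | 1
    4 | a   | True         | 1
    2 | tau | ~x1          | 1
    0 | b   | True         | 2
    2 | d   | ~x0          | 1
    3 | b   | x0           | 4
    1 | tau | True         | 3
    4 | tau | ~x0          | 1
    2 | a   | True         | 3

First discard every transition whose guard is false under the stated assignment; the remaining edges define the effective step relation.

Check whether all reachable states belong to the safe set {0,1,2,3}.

Safe = {0,1,2,3}
R = {0,1,2,3}
  0: ✓
  1: ✓
  2: ✓
  3: ✓

Answer: INVARIANT HOLDS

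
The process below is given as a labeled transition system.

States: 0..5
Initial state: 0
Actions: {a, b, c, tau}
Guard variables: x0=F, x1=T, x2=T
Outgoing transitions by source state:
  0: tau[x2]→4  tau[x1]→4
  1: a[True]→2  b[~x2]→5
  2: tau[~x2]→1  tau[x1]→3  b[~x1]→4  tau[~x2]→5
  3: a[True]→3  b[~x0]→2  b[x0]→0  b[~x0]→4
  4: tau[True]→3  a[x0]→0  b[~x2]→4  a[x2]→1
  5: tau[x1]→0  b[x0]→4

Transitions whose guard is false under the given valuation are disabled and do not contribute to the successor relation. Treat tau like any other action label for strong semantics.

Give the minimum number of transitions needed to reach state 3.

Breadth-first toward 3:
  L0 = {0}
  L1 = {4}
  L2 = {1,3}
3 enters at depth 2; path tau·tau

Answer: 2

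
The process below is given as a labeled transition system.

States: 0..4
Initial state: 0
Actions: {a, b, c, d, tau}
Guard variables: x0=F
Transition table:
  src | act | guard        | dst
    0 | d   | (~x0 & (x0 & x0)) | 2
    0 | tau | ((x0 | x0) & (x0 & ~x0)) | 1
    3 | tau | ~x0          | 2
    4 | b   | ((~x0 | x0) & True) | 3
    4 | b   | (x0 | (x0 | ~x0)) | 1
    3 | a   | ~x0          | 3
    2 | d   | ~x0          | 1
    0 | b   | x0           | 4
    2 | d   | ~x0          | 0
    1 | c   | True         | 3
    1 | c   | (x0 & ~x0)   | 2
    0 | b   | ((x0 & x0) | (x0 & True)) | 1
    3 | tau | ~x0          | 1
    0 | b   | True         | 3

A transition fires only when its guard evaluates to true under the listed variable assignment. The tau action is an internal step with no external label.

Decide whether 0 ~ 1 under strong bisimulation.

Refine partition for ~:
  P[0] = {{0,1,2,3,4}}
  P[1] = {{0,4},{1},{2},{3}}
  P[2] = {{0},{1},{2},{3},{4}}
5 equivalence class(es) (converged in 3)
[0]={0}  [1]={1}

Answer: NOT BISIMILAR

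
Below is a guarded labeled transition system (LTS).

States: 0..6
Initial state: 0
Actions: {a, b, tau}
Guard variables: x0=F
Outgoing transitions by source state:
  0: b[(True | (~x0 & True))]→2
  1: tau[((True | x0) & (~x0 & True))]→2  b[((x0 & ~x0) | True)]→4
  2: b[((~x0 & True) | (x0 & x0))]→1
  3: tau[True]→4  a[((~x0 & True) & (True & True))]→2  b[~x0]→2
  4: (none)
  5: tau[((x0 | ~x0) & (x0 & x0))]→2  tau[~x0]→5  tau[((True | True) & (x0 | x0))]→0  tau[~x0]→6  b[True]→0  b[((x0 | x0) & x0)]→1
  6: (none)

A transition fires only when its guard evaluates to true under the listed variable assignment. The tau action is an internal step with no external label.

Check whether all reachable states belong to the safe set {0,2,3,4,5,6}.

Answer: INVARIANT VIOLATED at state 1

Working:
Safe = {0,2,3,4,5,6}
Reachable = {0,1,2,4}
  0: safe
  1: outside
  2: safe
  4: safe
counterexample path to 1: b·b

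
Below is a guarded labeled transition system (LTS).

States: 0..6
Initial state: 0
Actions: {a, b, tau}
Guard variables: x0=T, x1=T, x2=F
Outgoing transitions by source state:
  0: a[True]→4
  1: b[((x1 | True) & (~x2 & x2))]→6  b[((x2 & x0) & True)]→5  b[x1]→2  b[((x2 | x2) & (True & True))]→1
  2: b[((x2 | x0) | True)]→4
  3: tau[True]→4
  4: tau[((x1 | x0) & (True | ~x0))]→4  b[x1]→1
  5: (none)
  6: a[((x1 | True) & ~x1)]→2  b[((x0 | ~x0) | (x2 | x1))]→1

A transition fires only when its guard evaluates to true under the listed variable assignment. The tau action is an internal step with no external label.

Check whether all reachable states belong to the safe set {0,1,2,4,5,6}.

Inv-set: {0,1,2,4,5,6}
R = {0,1,2,4}
  0: ✓
  1: ✓
  2: ✓
  4: ✓

Answer: INVARIANT HOLDS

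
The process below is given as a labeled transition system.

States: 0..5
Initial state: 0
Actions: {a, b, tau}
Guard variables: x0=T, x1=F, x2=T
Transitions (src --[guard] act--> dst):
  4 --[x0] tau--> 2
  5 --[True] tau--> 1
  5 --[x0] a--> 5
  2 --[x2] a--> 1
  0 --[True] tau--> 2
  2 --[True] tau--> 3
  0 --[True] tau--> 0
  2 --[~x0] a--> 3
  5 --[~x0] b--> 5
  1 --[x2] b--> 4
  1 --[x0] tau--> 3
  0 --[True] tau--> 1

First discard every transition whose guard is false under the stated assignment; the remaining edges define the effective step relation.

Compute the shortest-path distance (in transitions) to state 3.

Breadth-first toward 3:
  L0 = {0}
  L1 = {1,2}
  L2 = {3,4}
3 enters at depth 2; path tau·tau

Answer: 2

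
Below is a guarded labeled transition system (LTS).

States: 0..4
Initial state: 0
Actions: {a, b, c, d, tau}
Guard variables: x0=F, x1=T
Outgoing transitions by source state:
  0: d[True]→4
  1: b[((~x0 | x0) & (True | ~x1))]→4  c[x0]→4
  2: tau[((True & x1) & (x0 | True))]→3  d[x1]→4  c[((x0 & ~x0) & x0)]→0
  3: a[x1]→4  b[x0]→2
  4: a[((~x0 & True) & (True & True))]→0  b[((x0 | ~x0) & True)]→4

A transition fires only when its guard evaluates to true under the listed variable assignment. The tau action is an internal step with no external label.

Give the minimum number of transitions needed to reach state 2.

BFS to 2:
  depth 0: {0}
  depth 1: {4}
2 never appears.

Answer: UNREACHABLE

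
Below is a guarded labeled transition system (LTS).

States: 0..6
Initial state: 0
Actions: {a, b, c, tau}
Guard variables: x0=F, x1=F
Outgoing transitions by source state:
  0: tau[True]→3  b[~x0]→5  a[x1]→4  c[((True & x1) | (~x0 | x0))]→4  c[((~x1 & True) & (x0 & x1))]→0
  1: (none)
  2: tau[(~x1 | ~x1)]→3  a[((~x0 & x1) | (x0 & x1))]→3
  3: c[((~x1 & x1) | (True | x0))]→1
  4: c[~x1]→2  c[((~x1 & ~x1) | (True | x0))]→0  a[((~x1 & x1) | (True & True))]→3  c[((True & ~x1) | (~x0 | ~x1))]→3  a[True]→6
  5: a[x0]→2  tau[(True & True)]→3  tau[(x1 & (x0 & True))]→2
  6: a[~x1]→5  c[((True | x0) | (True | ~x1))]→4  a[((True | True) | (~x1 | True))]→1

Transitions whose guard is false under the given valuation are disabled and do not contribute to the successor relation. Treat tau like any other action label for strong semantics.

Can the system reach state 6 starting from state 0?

Answer: REACHABLE

Working:
After dropping false guards: 14 live edges.
Layer 0: {0}
Layer 1: {3,4,5}  cumulative {0,3,4,5}
Layer 2: {1,2,6}  cumulative {0,1,2,3,4,5,6}
Reachable = {0,1,2,3,4,5,6}
trace reaching 6: c·a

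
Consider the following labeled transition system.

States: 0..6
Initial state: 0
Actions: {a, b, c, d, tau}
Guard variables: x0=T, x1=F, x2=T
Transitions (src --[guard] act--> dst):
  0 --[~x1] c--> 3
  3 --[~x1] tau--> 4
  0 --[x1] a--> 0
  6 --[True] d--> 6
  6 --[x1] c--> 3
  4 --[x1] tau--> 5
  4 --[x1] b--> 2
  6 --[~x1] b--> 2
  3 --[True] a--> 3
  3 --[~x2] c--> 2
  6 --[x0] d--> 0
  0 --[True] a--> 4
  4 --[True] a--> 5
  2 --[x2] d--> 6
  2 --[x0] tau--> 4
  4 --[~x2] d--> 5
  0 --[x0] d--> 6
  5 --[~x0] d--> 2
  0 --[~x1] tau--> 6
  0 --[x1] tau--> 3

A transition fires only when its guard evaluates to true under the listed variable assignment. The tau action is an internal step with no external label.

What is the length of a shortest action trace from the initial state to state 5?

Answer: 2

Working:
Breadth-first toward 5:
  L0 = {0}
  L1 = {3,4,6}
  L2 = {2,5}
first hit 5 at d=2 via a·a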